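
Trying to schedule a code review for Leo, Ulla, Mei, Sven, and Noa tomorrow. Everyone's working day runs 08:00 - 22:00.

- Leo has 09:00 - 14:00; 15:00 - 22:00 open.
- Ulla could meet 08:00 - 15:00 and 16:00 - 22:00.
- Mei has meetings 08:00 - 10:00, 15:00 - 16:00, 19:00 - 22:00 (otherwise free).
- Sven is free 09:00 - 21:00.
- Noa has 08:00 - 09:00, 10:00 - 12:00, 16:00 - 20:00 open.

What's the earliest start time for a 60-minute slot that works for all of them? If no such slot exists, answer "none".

Leo free: 09:00-14:00, 15:00-22:00.
Ulla free: 08:00-15:00, 16:00-22:00.
Mei free: 10:00-15:00, 16:00-19:00 (invert busy blocks within the working day).
Sven free: 09:00-21:00.
Noa free: 08:00-09:00, 10:00-12:00, 16:00-20:00.
Leo ∩ Ulla: 09:00-14:00, 16:00-22:00.
Leo ∩ Ulla ∩ Mei: 10:00-14:00, 16:00-19:00.
Leo ∩ Ulla ∩ Mei ∩ Sven: 10:00-14:00, 16:00-19:00.
Leo ∩ Ulla ∩ Mei ∩ Sven ∩ Noa: 10:00-12:00, 16:00-19:00.
The first common window of at least 60 minutes is 10:00-12:00, so the earliest start is 10:00.

10:00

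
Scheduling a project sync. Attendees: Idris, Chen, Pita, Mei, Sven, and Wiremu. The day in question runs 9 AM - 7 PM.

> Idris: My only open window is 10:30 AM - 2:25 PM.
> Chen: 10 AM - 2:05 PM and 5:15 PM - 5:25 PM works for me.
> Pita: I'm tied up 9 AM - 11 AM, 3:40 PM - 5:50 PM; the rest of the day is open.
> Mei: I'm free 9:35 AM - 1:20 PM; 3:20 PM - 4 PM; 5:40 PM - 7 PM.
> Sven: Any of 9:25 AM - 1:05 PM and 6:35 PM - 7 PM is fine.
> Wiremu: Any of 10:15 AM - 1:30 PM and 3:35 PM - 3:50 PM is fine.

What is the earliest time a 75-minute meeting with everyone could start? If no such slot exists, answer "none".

Idris free: 10:30-14:25.
Chen free: 10:00-14:05, 17:15-17:25.
Pita free: 11:00-15:40, 17:50-19:00 (invert busy blocks within the working day).
Mei free: 09:35-13:20, 15:20-16:00, 17:40-19:00.
Sven free: 09:25-13:05, 18:35-19:00.
Wiremu free: 10:15-13:30, 15:35-15:50.
Idris ∩ Chen: 10:30-14:05.
Idris ∩ Chen ∩ Pita: 11:00-14:05.
Idris ∩ Chen ∩ Pita ∩ Mei: 11:00-13:20.
Idris ∩ Chen ∩ Pita ∩ Mei ∩ Sven: 11:00-13:05.
Idris ∩ Chen ∩ Pita ∩ Mei ∩ Sven ∩ Wiremu: 11:00-13:05.
Those are the intersection windows.
The first common window of at least 75 minutes is 11:00-13:05, so the earliest start is 11:00.

11:00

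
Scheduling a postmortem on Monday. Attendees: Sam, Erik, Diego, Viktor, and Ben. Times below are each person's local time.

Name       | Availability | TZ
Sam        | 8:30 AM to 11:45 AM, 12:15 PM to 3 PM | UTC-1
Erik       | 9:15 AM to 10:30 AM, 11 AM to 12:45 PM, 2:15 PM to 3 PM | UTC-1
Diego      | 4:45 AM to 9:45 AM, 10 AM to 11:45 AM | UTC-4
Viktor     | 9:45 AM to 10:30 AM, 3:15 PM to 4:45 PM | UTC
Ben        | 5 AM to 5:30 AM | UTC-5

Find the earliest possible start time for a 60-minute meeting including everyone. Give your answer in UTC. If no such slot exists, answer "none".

Sam in UTC: 09:30-12:45, 13:15-16:00 (add 1h to convert from UTC-1).
Erik in UTC: 10:15-11:30, 12:00-13:45, 15:15-16:00 (add 1h to convert from UTC-1).
Diego in UTC: 08:45-13:45, 14:00-15:45 (add 4h to convert from UTC-4).
Viktor in UTC: 09:45-10:30, 15:15-16:45.
Ben in UTC: 10:00-10:30 (add 5h to convert from UTC-5).
Sam ∩ Erik: 10:15-11:30, 12:00-12:45, 13:15-13:45, 15:15-16:00.
Sam ∩ Erik ∩ Diego: 10:15-11:30, 12:00-12:45, 13:15-13:45, 15:15-15:45.
Sam ∩ Erik ∩ Diego ∩ Viktor: 10:15-10:30, 15:15-15:45.
Sam ∩ Erik ∩ Diego ∩ Viktor ∩ Ben: 10:15-10:30.
No common window is at least 60 minutes long.

none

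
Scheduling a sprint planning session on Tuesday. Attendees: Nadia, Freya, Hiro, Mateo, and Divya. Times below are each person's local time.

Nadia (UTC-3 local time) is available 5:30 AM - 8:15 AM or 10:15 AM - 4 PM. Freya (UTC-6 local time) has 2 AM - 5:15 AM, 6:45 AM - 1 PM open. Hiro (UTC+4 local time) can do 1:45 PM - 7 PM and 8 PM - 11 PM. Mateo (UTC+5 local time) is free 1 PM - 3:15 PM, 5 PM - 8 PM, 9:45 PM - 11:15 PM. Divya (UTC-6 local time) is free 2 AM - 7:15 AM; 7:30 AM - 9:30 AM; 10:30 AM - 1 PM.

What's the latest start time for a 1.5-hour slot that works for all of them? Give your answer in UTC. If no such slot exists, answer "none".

16:45

Nadia in UTC: 08:30-11:15, 13:15-19:00 (add 3h to convert from UTC-3).
Freya in UTC: 08:00-11:15, 12:45-19:00 (add 6h to convert from UTC-6).
Hiro in UTC: 09:45-15:00, 16:00-19:00 (subtract 4h to convert from UTC+4).
Mateo in UTC: 08:00-10:15, 12:00-15:00, 16:45-18:15 (subtract 5h to convert from UTC+5).
Divya in UTC: 08:00-13:15, 13:30-15:30, 16:30-19:00 (add 6h to convert from UTC-6).
Nadia ∩ Freya: 08:30-11:15, 13:15-19:00.
Nadia ∩ Freya ∩ Hiro: 09:45-11:15, 13:15-15:00, 16:00-19:00.
Nadia ∩ Freya ∩ Hiro ∩ Mateo: 09:45-10:15, 13:15-15:00, 16:45-18:15.
Nadia ∩ Freya ∩ Hiro ∩ Mateo ∩ Divya: 09:45-10:15, 13:30-15:00, 16:45-18:15.
The last common window of at least 90 minutes is 16:45-18:15; a 90-minute meeting can start as late as 16:45 and still end by 18:15.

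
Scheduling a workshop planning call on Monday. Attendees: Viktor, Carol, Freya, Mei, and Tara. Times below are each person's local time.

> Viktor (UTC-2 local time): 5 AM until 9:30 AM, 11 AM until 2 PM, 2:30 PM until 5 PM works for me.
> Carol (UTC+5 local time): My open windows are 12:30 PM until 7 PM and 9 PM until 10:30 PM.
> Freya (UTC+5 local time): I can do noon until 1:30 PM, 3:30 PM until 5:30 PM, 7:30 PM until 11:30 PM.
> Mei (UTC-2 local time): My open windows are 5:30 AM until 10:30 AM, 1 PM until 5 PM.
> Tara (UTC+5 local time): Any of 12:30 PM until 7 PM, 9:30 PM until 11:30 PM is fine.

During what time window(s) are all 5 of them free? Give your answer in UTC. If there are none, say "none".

07:30-08:30, 10:30-11:30, 16:30-17:30

Viktor in UTC: 07:00-11:30, 13:00-16:00, 16:30-19:00 (add 2h to convert from UTC-2).
Carol in UTC: 07:30-14:00, 16:00-17:30 (subtract 5h to convert from UTC+5).
Freya in UTC: 07:00-08:30, 10:30-12:30, 14:30-18:30 (subtract 5h to convert from UTC+5).
Mei in UTC: 07:30-12:30, 15:00-19:00 (add 2h to convert from UTC-2).
Tara in UTC: 07:30-14:00, 16:30-18:30 (subtract 5h to convert from UTC+5).
Viktor ∩ Carol: 07:30-11:30, 13:00-14:00, 16:30-17:30.
Viktor ∩ Carol ∩ Freya: 07:30-08:30, 10:30-11:30, 16:30-17:30.
Viktor ∩ Carol ∩ Freya ∩ Mei: 07:30-08:30, 10:30-11:30, 16:30-17:30.
Viktor ∩ Carol ∩ Freya ∩ Mei ∩ Tara: 07:30-08:30, 10:30-11:30, 16:30-17:30.
Those are the intersection windows.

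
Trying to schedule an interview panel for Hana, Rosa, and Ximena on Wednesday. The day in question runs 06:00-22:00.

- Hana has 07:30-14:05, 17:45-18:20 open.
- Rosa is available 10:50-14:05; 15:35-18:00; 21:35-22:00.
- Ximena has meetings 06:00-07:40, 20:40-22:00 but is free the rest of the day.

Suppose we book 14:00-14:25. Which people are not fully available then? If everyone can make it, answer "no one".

Hana free: 07:30-14:05, 17:45-18:20.
Rosa free: 10:50-14:05, 15:35-18:00, 21:35-22:00.
Ximena free: 07:40-20:40 (invert busy blocks within the working day).
Hana: not fully free for 14:00-14:25. Rosa: not fully free for 14:00-14:25. Ximena: free for 14:00-14:25.

Hana, Rosa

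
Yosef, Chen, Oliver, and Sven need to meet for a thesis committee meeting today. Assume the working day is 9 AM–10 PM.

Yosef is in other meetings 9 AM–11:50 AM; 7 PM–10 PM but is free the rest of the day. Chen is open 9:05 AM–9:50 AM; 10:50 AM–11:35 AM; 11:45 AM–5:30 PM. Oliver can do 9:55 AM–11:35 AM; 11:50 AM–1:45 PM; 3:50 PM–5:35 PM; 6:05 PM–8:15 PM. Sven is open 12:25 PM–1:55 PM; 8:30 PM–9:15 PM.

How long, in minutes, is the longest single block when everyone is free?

Yosef free: 11:50-19:00 (invert busy blocks within the working day).
Chen free: 09:05-09:50, 10:50-11:35, 11:45-17:30.
Oliver free: 09:55-11:35, 11:50-13:45, 15:50-17:35, 18:05-20:15.
Sven free: 12:25-13:55, 20:30-21:15.
Yosef ∩ Chen: 11:50-17:30.
Yosef ∩ Chen ∩ Oliver: 11:50-13:45, 15:50-17:30.
Yosef ∩ Chen ∩ Oliver ∩ Sven: 12:25-13:45.
So the common availability across everyone is 12:25-13:45.
The longest is 12:25-13:45 at 80 minutes.

80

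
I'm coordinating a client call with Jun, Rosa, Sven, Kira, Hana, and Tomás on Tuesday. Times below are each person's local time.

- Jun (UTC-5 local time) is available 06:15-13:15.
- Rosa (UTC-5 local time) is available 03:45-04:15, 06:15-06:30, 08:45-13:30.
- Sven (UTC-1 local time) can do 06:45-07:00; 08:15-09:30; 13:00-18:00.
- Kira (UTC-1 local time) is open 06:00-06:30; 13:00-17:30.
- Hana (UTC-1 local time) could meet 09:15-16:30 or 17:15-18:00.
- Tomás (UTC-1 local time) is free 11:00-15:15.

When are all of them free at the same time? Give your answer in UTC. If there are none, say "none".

Jun in UTC: 11:15-18:15 (add 5h to convert from UTC-5).
Rosa in UTC: 08:45-09:15, 11:15-11:30, 13:45-18:30 (add 5h to convert from UTC-5).
Sven in UTC: 07:45-08:00, 09:15-10:30, 14:00-19:00 (add 1h to convert from UTC-1).
Kira in UTC: 07:00-07:30, 14:00-18:30 (add 1h to convert from UTC-1).
Hana in UTC: 10:15-17:30, 18:15-19:00 (add 1h to convert from UTC-1).
Tomás in UTC: 12:00-16:15 (add 1h to convert from UTC-1).
Jun ∩ Rosa: 11:15-11:30, 13:45-18:15.
Jun ∩ Rosa ∩ Sven: 14:00-18:15.
Jun ∩ Rosa ∩ Sven ∩ Kira: 14:00-18:15.
Jun ∩ Rosa ∩ Sven ∩ Kira ∩ Hana: 14:00-17:30.
Jun ∩ Rosa ∩ Sven ∩ Kira ∩ Hana ∩ Tomás: 14:00-16:15.

14:00-16:15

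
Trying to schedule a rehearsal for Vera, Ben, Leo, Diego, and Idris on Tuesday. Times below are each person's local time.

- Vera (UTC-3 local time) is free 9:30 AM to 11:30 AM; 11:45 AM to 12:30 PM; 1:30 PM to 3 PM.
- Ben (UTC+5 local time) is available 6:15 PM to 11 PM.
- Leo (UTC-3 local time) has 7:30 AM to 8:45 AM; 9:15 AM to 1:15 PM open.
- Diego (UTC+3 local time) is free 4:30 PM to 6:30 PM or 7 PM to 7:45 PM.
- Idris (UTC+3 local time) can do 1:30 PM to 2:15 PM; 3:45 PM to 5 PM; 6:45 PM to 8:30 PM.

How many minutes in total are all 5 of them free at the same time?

30

Vera in UTC: 12:30-14:30, 14:45-15:30, 16:30-18:00 (add 3h to convert from UTC-3).
Ben in UTC: 13:15-18:00 (subtract 5h to convert from UTC+5).
Leo in UTC: 10:30-11:45, 12:15-16:15 (add 3h to convert from UTC-3).
Diego in UTC: 13:30-15:30, 16:00-16:45 (subtract 3h to convert from UTC+3).
Idris in UTC: 10:30-11:15, 12:45-14:00, 15:45-17:30 (subtract 3h to convert from UTC+3).
Vera ∩ Ben: 13:15-14:30, 14:45-15:30, 16:30-18:00.
Vera ∩ Ben ∩ Leo: 13:15-14:30, 14:45-15:30.
Vera ∩ Ben ∩ Leo ∩ Diego: 13:30-14:30, 14:45-15:30.
Vera ∩ Ben ∩ Leo ∩ Diego ∩ Idris: 13:30-14:00.
That's a single block of 30 minutes.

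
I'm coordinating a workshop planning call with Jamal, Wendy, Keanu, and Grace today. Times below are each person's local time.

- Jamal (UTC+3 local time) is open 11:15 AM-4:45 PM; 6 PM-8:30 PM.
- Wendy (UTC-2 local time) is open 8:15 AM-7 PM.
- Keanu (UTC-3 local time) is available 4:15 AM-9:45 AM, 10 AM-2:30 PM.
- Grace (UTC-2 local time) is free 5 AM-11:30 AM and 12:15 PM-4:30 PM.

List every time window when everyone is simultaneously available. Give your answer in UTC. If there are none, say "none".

10:15-12:45, 13:00-13:30, 15:00-17:30

Jamal in UTC: 08:15-13:45, 15:00-17:30 (subtract 3h to convert from UTC+3).
Wendy in UTC: 10:15-21:00 (add 2h to convert from UTC-2).
Keanu in UTC: 07:15-12:45, 13:00-17:30 (add 3h to convert from UTC-3).
Grace in UTC: 07:00-13:30, 14:15-18:30 (add 2h to convert from UTC-2).
Jamal ∩ Wendy: 10:15-13:45, 15:00-17:30.
Jamal ∩ Wendy ∩ Keanu: 10:15-12:45, 13:00-13:45, 15:00-17:30.
Jamal ∩ Wendy ∩ Keanu ∩ Grace: 10:15-12:45, 13:00-13:30, 15:00-17:30.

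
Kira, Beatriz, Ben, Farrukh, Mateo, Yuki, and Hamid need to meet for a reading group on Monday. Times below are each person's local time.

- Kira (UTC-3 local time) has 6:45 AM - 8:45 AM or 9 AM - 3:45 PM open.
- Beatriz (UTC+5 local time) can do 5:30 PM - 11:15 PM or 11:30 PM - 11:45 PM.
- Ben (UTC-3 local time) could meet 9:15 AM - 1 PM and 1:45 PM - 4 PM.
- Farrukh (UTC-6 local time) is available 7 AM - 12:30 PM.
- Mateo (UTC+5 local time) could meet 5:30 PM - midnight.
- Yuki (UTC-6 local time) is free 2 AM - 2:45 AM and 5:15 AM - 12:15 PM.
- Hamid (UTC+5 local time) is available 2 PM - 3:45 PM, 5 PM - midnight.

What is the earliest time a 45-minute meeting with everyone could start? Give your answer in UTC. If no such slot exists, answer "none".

Kira in UTC: 09:45-11:45, 12:00-18:45 (add 3h to convert from UTC-3).
Beatriz in UTC: 12:30-18:15, 18:30-18:45 (subtract 5h to convert from UTC+5).
Ben in UTC: 12:15-16:00, 16:45-19:00 (add 3h to convert from UTC-3).
Farrukh in UTC: 13:00-18:30 (add 6h to convert from UTC-6).
Mateo in UTC: 12:30-19:00 (subtract 5h to convert from UTC+5).
Yuki in UTC: 08:00-08:45, 11:15-18:15 (add 6h to convert from UTC-6).
Hamid in UTC: 09:00-10:45, 12:00-19:00 (subtract 5h to convert from UTC+5).
Kira ∩ Beatriz: 12:30-18:15, 18:30-18:45.
Kira ∩ Beatriz ∩ Ben: 12:30-16:00, 16:45-18:15, 18:30-18:45.
Kira ∩ Beatriz ∩ Ben ∩ Farrukh: 13:00-16:00, 16:45-18:15.
Kira ∩ Beatriz ∩ Ben ∩ Farrukh ∩ Mateo: 13:00-16:00, 16:45-18:15.
Kira ∩ Beatriz ∩ Ben ∩ Farrukh ∩ Mateo ∩ Yuki: 13:00-16:00, 16:45-18:15.
Kira ∩ Beatriz ∩ Ben ∩ Farrukh ∩ Mateo ∩ Yuki ∩ Hamid: 13:00-16:00, 16:45-18:15.
So the common availability across everyone is 13:00-16:00, 16:45-18:15.
The first common window of at least 45 minutes is 13:00-16:00, so the earliest start is 13:00.

13:00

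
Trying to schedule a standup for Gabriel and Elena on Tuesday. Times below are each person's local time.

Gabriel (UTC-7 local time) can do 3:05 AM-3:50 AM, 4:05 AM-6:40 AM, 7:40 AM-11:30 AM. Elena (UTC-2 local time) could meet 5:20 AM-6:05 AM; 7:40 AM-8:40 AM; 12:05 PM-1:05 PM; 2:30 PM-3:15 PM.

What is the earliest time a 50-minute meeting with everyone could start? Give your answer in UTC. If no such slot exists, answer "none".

none

Gabriel in UTC: 10:05-10:50, 11:05-13:40, 14:40-18:30 (add 7h to convert from UTC-7).
Elena in UTC: 07:20-08:05, 09:40-10:40, 14:05-15:05, 16:30-17:15 (add 2h to convert from UTC-2).
Gabriel ∩ Elena: 10:05-10:40, 14:40-15:05, 16:30-17:15.
No common window is at least 50 minutes long.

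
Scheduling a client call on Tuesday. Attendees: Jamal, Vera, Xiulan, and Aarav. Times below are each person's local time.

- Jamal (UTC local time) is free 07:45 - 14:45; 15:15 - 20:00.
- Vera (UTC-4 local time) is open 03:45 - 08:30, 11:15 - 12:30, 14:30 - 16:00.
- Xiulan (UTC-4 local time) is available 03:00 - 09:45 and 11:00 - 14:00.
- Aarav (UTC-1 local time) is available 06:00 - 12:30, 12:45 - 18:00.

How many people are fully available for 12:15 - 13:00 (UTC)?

3

Jamal in UTC: 07:45-14:45, 15:15-20:00.
Vera in UTC: 07:45-12:30, 15:15-16:30, 18:30-20:00 (add 4h to convert from UTC-4).
Xiulan in UTC: 07:00-13:45, 15:00-18:00 (add 4h to convert from UTC-4).
Aarav in UTC: 07:00-13:30, 13:45-19:00 (add 1h to convert from UTC-1).
Jamal, Xiulan, and Aarav can make the full 12:15-13:00 slot — that's 3.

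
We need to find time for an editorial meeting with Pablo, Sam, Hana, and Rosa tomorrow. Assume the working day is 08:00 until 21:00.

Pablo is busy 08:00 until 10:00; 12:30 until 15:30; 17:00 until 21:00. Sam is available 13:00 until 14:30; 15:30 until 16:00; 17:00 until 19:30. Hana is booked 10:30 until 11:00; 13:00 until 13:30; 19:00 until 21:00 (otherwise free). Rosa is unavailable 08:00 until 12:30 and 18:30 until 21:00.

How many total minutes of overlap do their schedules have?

Pablo free: 10:00-12:30, 15:30-17:00 (invert busy blocks within the working day).
Sam free: 13:00-14:30, 15:30-16:00, 17:00-19:30.
Hana free: 08:00-10:30, 11:00-13:00, 13:30-19:00 (invert busy blocks within the working day).
Rosa free: 12:30-18:30 (invert busy blocks within the working day).
Pablo ∩ Sam: 15:30-16:00.
Pablo ∩ Sam ∩ Hana: 15:30-16:00.
Pablo ∩ Sam ∩ Hana ∩ Rosa: 15:30-16:00.
That's a single block of 30 minutes.

30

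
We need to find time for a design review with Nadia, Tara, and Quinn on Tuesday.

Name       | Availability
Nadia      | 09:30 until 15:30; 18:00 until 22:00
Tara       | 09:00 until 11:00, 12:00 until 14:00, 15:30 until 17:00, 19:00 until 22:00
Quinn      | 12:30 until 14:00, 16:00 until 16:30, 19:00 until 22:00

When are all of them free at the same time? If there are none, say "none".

12:30-14:00, 19:00-22:00

Nadia ∩ Tara: 09:30-11:00, 12:00-14:00, 19:00-22:00.
Nadia ∩ Tara ∩ Quinn: 12:30-14:00, 19:00-22:00.
Those are the intersection windows.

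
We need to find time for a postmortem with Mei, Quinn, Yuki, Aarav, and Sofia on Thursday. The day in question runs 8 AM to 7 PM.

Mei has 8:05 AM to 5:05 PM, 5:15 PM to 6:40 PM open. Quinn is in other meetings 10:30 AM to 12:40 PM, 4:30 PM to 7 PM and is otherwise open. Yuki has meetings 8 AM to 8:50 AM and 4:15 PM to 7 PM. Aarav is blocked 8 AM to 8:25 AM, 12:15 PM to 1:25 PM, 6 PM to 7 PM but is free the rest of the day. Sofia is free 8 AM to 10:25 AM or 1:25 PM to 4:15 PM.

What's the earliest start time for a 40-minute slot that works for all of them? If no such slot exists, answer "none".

08:50

Mei free: 08:05-17:05, 17:15-18:40.
Quinn free: 08:00-10:30, 12:40-16:30 (invert busy blocks within the working day).
Yuki free: 08:50-16:15 (invert busy blocks within the working day).
Aarav free: 08:25-12:15, 13:25-18:00 (invert busy blocks within the working day).
Sofia free: 08:00-10:25, 13:25-16:15.
Mei ∩ Quinn: 08:05-10:30, 12:40-16:30.
Mei ∩ Quinn ∩ Yuki: 08:50-10:30, 12:40-16:15.
Mei ∩ Quinn ∩ Yuki ∩ Aarav: 08:50-10:30, 13:25-16:15.
Mei ∩ Quinn ∩ Yuki ∩ Aarav ∩ Sofia: 08:50-10:25, 13:25-16:15.
The first common window of at least 40 minutes is 08:50-10:25, so the earliest start is 08:50.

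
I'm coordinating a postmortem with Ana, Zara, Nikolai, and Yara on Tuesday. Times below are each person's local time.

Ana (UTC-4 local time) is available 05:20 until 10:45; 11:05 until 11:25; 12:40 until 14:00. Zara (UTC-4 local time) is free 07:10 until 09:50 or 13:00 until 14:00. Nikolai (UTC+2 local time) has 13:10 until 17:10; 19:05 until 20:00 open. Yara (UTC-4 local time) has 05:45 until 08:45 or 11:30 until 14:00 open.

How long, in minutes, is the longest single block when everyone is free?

95

Ana in UTC: 09:20-14:45, 15:05-15:25, 16:40-18:00 (add 4h to convert from UTC-4).
Zara in UTC: 11:10-13:50, 17:00-18:00 (add 4h to convert from UTC-4).
Nikolai in UTC: 11:10-15:10, 17:05-18:00 (subtract 2h to convert from UTC+2).
Yara in UTC: 09:45-12:45, 15:30-18:00 (add 4h to convert from UTC-4).
Ana ∩ Zara: 11:10-13:50, 17:00-18:00.
Ana ∩ Zara ∩ Nikolai: 11:10-13:50, 17:05-18:00.
Ana ∩ Zara ∩ Nikolai ∩ Yara: 11:10-12:45, 17:05-18:00.
The longest is 11:10-12:45 at 95 minutes.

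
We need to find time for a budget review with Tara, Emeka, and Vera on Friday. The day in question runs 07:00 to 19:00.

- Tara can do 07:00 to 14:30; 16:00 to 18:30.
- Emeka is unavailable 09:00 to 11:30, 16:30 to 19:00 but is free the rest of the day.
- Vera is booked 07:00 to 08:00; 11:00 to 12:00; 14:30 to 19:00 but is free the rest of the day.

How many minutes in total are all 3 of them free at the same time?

210

Tara free: 07:00-14:30, 16:00-18:30.
Emeka free: 07:00-09:00, 11:30-16:30 (invert busy blocks within the working day).
Vera free: 08:00-11:00, 12:00-14:30 (invert busy blocks within the working day).
Tara ∩ Emeka: 07:00-09:00, 11:30-14:30, 16:00-16:30.
Tara ∩ Emeka ∩ Vera: 08:00-09:00, 12:00-14:30.
Those are the intersection windows.
Summing the common windows: 60 + 150 = 210 minutes.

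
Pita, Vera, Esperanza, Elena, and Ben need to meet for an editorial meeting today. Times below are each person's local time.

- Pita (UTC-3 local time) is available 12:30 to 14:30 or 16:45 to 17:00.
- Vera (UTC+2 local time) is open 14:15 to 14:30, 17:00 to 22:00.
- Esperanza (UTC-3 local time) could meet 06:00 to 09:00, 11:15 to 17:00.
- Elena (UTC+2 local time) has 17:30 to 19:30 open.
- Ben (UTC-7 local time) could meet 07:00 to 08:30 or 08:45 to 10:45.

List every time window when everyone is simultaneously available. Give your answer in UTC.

15:45-17:30

Pita in UTC: 15:30-17:30, 19:45-20:00 (add 3h to convert from UTC-3).
Vera in UTC: 12:15-12:30, 15:00-20:00 (subtract 2h to convert from UTC+2).
Esperanza in UTC: 09:00-12:00, 14:15-20:00 (add 3h to convert from UTC-3).
Elena in UTC: 15:30-17:30 (subtract 2h to convert from UTC+2).
Ben in UTC: 14:00-15:30, 15:45-17:45 (add 7h to convert from UTC-7).
Pita ∩ Vera: 15:30-17:30, 19:45-20:00.
Pita ∩ Vera ∩ Esperanza: 15:30-17:30, 19:45-20:00.
Pita ∩ Vera ∩ Esperanza ∩ Elena: 15:30-17:30.
Pita ∩ Vera ∩ Esperanza ∩ Elena ∩ Ben: 15:45-17:30.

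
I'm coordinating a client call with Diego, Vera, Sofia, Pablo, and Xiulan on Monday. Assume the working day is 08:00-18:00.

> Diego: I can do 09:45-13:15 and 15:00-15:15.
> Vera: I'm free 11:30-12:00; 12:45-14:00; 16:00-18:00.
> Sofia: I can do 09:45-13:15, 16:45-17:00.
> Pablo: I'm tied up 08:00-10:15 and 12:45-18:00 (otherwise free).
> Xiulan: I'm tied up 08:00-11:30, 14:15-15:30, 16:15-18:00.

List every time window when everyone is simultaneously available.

11:30-12:00

Diego free: 09:45-13:15, 15:00-15:15.
Vera free: 11:30-12:00, 12:45-14:00, 16:00-18:00.
Sofia free: 09:45-13:15, 16:45-17:00.
Pablo free: 10:15-12:45 (invert busy blocks within the working day).
Xiulan free: 11:30-14:15, 15:30-16:15 (invert busy blocks within the working day).
Diego ∩ Vera: 11:30-12:00, 12:45-13:15.
Diego ∩ Vera ∩ Sofia: 11:30-12:00, 12:45-13:15.
Diego ∩ Vera ∩ Sofia ∩ Pablo: 11:30-12:00.
Diego ∩ Vera ∩ Sofia ∩ Pablo ∩ Xiulan: 11:30-12:00.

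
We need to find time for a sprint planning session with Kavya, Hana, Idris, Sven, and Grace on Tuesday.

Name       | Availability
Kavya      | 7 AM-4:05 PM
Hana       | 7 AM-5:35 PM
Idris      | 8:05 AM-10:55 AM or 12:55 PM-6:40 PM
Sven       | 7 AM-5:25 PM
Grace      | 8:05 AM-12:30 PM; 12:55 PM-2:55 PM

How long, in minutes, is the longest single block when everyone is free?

170

Kavya ∩ Hana: 07:00-16:05.
Kavya ∩ Hana ∩ Idris: 08:05-10:55, 12:55-16:05.
Kavya ∩ Hana ∩ Idris ∩ Sven: 08:05-10:55, 12:55-16:05.
Kavya ∩ Hana ∩ Idris ∩ Sven ∩ Grace: 08:05-10:55, 12:55-14:55.
So the common availability across everyone is 08:05-10:55, 12:55-14:55.
The longest is 08:05-10:55 at 170 minutes.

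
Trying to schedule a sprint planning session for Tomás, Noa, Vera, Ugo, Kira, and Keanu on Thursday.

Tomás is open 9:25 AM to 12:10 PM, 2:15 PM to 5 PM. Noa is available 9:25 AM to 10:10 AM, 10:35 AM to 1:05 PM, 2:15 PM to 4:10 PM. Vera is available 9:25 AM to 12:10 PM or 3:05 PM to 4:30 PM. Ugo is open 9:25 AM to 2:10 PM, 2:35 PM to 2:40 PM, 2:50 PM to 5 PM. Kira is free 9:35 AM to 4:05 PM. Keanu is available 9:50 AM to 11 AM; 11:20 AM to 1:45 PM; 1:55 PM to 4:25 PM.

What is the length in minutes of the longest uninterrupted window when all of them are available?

Tomás ∩ Noa: 09:25-10:10, 10:35-12:10, 14:15-16:10.
Tomás ∩ Noa ∩ Vera: 09:25-10:10, 10:35-12:10, 15:05-16:10.
Tomás ∩ Noa ∩ Vera ∩ Ugo: 09:25-10:10, 10:35-12:10, 15:05-16:10.
Tomás ∩ Noa ∩ Vera ∩ Ugo ∩ Kira: 09:35-10:10, 10:35-12:10, 15:05-16:05.
Tomás ∩ Noa ∩ Vera ∩ Ugo ∩ Kira ∩ Keanu: 09:50-10:10, 10:35-11:00, 11:20-12:10, 15:05-16:05.
Those are the intersection windows.
The longest is 15:05-16:05 at 60 minutes.

60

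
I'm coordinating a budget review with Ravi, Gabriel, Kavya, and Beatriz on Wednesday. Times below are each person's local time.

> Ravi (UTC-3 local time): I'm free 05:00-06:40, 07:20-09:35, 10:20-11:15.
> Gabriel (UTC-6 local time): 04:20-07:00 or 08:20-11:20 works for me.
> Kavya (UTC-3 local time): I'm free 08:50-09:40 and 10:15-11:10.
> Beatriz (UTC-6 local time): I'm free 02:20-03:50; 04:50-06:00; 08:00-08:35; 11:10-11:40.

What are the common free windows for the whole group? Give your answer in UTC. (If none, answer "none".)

Ravi in UTC: 08:00-09:40, 10:20-12:35, 13:20-14:15 (add 3h to convert from UTC-3).
Gabriel in UTC: 10:20-13:00, 14:20-17:20 (add 6h to convert from UTC-6).
Kavya in UTC: 11:50-12:40, 13:15-14:10 (add 3h to convert from UTC-3).
Beatriz in UTC: 08:20-09:50, 10:50-12:00, 14:00-14:35, 17:10-17:40 (add 6h to convert from UTC-6).
Ravi ∩ Gabriel: 10:20-12:35.
Ravi ∩ Gabriel ∩ Kavya: 11:50-12:35.
Ravi ∩ Gabriel ∩ Kavya ∩ Beatriz: 11:50-12:00.
So the common availability across everyone is 11:50-12:00.

11:50-12:00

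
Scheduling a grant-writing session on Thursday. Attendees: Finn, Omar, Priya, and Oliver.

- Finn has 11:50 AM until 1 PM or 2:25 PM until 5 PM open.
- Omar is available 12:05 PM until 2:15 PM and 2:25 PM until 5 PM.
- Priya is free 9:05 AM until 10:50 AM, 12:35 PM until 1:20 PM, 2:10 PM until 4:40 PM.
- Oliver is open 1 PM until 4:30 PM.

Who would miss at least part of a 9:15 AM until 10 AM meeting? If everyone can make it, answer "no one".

Finn, Oliver, Omar

Finn: not fully free for 09:15-10:00. Omar: not fully free for 09:15-10:00. Priya: free for 09:15-10:00. Oliver: not fully free for 09:15-10:00.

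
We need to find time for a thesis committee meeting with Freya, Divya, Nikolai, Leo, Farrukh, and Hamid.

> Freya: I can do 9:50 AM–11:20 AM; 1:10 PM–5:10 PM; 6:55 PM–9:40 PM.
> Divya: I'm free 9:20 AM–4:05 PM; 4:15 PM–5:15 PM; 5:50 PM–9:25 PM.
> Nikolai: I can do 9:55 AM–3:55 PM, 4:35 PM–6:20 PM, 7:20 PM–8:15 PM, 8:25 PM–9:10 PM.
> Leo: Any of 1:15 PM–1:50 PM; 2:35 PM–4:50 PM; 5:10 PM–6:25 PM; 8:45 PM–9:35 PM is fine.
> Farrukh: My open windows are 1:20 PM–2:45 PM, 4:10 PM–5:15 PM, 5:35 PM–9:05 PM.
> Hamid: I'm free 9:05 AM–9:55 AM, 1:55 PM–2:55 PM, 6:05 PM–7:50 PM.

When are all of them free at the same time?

Freya ∩ Divya: 09:50-11:20, 13:10-16:05, 16:15-17:10, 18:55-21:25.
Freya ∩ Divya ∩ Nikolai: 09:55-11:20, 13:10-15:55, 16:35-17:10, 19:20-20:15, 20:25-21:10.
Freya ∩ Divya ∩ Nikolai ∩ Leo: 13:15-13:50, 14:35-15:55, 16:35-16:50, 20:45-21:10.
Freya ∩ Divya ∩ Nikolai ∩ Leo ∩ Farrukh: 13:20-13:50, 14:35-14:45, 16:35-16:50, 20:45-21:05.
Freya ∩ Divya ∩ Nikolai ∩ Leo ∩ Farrukh ∩ Hamid: 14:35-14:45.

14:35-14:45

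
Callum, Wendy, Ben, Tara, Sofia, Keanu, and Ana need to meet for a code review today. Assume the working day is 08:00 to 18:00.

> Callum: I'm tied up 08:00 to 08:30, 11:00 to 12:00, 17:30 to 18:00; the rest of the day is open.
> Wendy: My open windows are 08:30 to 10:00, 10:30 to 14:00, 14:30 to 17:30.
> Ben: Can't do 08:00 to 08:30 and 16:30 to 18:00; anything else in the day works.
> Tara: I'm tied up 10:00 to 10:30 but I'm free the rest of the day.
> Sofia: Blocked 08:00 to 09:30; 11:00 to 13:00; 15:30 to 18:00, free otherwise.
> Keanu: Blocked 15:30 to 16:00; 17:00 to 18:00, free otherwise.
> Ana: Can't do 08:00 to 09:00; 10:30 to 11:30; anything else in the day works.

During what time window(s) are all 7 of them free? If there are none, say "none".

Callum free: 08:30-11:00, 12:00-17:30 (invert busy blocks within the working day).
Wendy free: 08:30-10:00, 10:30-14:00, 14:30-17:30.
Ben free: 08:30-16:30 (invert busy blocks within the working day).
Tara free: 08:00-10:00, 10:30-18:00 (invert busy blocks within the working day).
Sofia free: 09:30-11:00, 13:00-15:30 (invert busy blocks within the working day).
Keanu free: 08:00-15:30, 16:00-17:00 (invert busy blocks within the working day).
Ana free: 09:00-10:30, 11:30-18:00 (invert busy blocks within the working day).
Callum ∩ Wendy: 08:30-10:00, 10:30-11:00, 12:00-14:00, 14:30-17:30.
Callum ∩ Wendy ∩ Ben: 08:30-10:00, 10:30-11:00, 12:00-14:00, 14:30-16:30.
Callum ∩ Wendy ∩ Ben ∩ Tara: 08:30-10:00, 10:30-11:00, 12:00-14:00, 14:30-16:30.
Callum ∩ Wendy ∩ Ben ∩ Tara ∩ Sofia: 09:30-10:00, 10:30-11:00, 13:00-14:00, 14:30-15:30.
Callum ∩ Wendy ∩ Ben ∩ Tara ∩ Sofia ∩ Keanu: 09:30-10:00, 10:30-11:00, 13:00-14:00, 14:30-15:30.
Callum ∩ Wendy ∩ Ben ∩ Tara ∩ Sofia ∩ Keanu ∩ Ana: 09:30-10:00, 13:00-14:00, 14:30-15:30.
Those are the intersection windows.

09:30-10:00, 13:00-14:00, 14:30-15:30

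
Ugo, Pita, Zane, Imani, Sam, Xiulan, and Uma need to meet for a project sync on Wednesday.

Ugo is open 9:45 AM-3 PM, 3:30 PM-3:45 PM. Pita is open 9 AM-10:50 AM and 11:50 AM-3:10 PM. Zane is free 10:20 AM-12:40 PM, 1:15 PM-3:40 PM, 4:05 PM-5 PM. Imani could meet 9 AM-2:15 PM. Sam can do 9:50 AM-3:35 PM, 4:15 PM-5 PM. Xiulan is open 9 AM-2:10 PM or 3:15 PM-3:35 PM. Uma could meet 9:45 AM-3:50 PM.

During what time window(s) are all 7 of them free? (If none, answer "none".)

Ugo ∩ Pita: 09:45-10:50, 11:50-15:00.
Ugo ∩ Pita ∩ Zane: 10:20-10:50, 11:50-12:40, 13:15-15:00.
Ugo ∩ Pita ∩ Zane ∩ Imani: 10:20-10:50, 11:50-12:40, 13:15-14:15.
Ugo ∩ Pita ∩ Zane ∩ Imani ∩ Sam: 10:20-10:50, 11:50-12:40, 13:15-14:15.
Ugo ∩ Pita ∩ Zane ∩ Imani ∩ Sam ∩ Xiulan: 10:20-10:50, 11:50-12:40, 13:15-14:10.
Ugo ∩ Pita ∩ Zane ∩ Imani ∩ Sam ∩ Xiulan ∩ Uma: 10:20-10:50, 11:50-12:40, 13:15-14:10.
Those are the intersection windows.

10:20-10:50, 11:50-12:40, 13:15-14:10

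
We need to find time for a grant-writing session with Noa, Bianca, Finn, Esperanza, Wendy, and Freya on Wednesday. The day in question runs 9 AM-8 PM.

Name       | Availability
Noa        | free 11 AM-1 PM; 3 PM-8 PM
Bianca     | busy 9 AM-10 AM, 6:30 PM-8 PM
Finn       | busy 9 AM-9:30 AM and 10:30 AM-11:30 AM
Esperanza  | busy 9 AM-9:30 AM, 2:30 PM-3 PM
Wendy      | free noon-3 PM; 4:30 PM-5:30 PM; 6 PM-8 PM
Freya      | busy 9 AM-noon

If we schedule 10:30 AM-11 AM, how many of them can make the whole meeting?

2

Noa free: 11:00-13:00, 15:00-20:00.
Bianca free: 10:00-18:30 (invert busy blocks within the working day).
Finn free: 09:30-10:30, 11:30-20:00 (invert busy blocks within the working day).
Esperanza free: 09:30-14:30, 15:00-20:00 (invert busy blocks within the working day).
Wendy free: 12:00-15:00, 16:30-17:30, 18:00-20:00.
Freya free: 12:00-20:00 (invert busy blocks within the working day).
Bianca and Esperanza can make the full 10:30-11:00 slot — that's 2.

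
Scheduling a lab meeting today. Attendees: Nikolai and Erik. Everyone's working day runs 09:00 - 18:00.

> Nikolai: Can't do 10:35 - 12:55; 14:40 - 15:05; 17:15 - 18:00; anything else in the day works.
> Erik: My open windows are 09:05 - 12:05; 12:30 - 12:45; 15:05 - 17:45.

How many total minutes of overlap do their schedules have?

220

Nikolai free: 09:00-10:35, 12:55-14:40, 15:05-17:15 (invert busy blocks within the working day).
Erik free: 09:05-12:05, 12:30-12:45, 15:05-17:45.
Nikolai ∩ Erik: 09:05-10:35, 15:05-17:15.
So the common availability across everyone is 09:05-10:35, 15:05-17:15.
Summing the common windows: 90 + 130 = 220 minutes.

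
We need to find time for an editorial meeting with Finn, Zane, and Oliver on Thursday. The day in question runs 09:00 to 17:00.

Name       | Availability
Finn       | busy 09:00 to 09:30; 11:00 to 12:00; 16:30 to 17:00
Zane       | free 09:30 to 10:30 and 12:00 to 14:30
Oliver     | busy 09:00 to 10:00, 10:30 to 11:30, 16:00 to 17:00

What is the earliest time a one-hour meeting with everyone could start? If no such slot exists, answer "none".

12:00

Finn free: 09:30-11:00, 12:00-16:30 (invert busy blocks within the working day).
Zane free: 09:30-10:30, 12:00-14:30.
Oliver free: 10:00-10:30, 11:30-16:00 (invert busy blocks within the working day).
Finn ∩ Zane: 09:30-10:30, 12:00-14:30.
Finn ∩ Zane ∩ Oliver: 10:00-10:30, 12:00-14:30.
The first common window of at least 60 minutes is 12:00-14:30, so the earliest start is 12:00.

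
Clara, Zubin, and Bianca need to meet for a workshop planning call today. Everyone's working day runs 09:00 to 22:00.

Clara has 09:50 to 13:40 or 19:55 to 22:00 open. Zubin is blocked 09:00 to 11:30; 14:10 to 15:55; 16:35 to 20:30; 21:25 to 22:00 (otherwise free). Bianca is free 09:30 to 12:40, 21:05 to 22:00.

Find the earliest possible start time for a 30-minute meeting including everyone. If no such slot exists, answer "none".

Clara free: 09:50-13:40, 19:55-22:00.
Zubin free: 11:30-14:10, 15:55-16:35, 20:30-21:25 (invert busy blocks within the working day).
Bianca free: 09:30-12:40, 21:05-22:00.
Clara ∩ Zubin: 11:30-13:40, 20:30-21:25.
Clara ∩ Zubin ∩ Bianca: 11:30-12:40, 21:05-21:25.
Those are the intersection windows.
The first common window of at least 30 minutes is 11:30-12:40, so the earliest start is 11:30.

11:30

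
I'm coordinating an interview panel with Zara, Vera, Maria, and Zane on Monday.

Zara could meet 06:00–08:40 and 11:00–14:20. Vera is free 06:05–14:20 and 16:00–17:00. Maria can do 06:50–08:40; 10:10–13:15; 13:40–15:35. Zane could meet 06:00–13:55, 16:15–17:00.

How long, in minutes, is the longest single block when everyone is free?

Zara ∩ Vera: 06:05-08:40, 11:00-14:20.
Zara ∩ Vera ∩ Maria: 06:50-08:40, 11:00-13:15, 13:40-14:20.
Zara ∩ Vera ∩ Maria ∩ Zane: 06:50-08:40, 11:00-13:15, 13:40-13:55.
Those are the intersection windows.
The longest is 11:00-13:15 at 135 minutes.

135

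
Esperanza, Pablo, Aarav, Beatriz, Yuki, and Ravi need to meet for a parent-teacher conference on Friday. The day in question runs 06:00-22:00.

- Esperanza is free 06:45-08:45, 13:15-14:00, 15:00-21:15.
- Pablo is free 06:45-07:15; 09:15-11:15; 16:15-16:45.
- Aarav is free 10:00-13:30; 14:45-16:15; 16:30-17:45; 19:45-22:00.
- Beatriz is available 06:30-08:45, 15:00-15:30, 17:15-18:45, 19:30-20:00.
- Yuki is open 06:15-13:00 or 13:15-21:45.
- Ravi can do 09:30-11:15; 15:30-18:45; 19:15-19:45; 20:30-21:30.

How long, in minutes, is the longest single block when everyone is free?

0

Esperanza ∩ Pablo: 06:45-07:15, 16:15-16:45.
Esperanza ∩ Pablo ∩ Aarav: 16:30-16:45.
Esperanza ∩ Pablo ∩ Aarav ∩ Beatriz: ∅.
Esperanza ∩ Pablo ∩ Aarav ∩ Beatriz ∩ Yuki: ∅.
Esperanza ∩ Pablo ∩ Aarav ∩ Beatriz ∩ Yuki ∩ Ravi: ∅.
There is no time when everyone is free.
No common window exists, so the longest block is 0 minutes.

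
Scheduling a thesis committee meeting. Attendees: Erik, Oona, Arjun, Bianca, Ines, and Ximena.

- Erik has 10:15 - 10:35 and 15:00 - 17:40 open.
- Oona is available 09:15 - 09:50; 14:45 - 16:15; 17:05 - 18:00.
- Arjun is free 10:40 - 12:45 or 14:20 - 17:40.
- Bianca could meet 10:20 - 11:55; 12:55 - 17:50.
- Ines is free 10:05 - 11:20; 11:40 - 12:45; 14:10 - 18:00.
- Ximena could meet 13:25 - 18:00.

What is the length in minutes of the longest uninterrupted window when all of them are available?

75

Erik ∩ Oona: 15:00-16:15, 17:05-17:40.
Erik ∩ Oona ∩ Arjun: 15:00-16:15, 17:05-17:40.
Erik ∩ Oona ∩ Arjun ∩ Bianca: 15:00-16:15, 17:05-17:40.
Erik ∩ Oona ∩ Arjun ∩ Bianca ∩ Ines: 15:00-16:15, 17:05-17:40.
Erik ∩ Oona ∩ Arjun ∩ Bianca ∩ Ines ∩ Ximena: 15:00-16:15, 17:05-17:40.
The longest is 15:00-16:15 at 75 minutes.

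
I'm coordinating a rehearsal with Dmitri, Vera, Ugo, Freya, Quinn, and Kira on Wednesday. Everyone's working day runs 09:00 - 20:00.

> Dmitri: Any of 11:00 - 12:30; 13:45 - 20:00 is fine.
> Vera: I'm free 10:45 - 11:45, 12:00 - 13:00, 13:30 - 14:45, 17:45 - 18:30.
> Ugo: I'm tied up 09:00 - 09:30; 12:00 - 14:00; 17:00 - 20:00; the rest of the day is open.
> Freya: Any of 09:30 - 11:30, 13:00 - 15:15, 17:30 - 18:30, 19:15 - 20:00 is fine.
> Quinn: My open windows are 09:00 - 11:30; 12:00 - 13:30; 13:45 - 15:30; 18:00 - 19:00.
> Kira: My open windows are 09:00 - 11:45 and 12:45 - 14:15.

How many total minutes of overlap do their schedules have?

Dmitri free: 11:00-12:30, 13:45-20:00.
Vera free: 10:45-11:45, 12:00-13:00, 13:30-14:45, 17:45-18:30.
Ugo free: 09:30-12:00, 14:00-17:00 (invert busy blocks within the working day).
Freya free: 09:30-11:30, 13:00-15:15, 17:30-18:30, 19:15-20:00.
Quinn free: 09:00-11:30, 12:00-13:30, 13:45-15:30, 18:00-19:00.
Kira free: 09:00-11:45, 12:45-14:15.
Dmitri ∩ Vera: 11:00-11:45, 12:00-12:30, 13:45-14:45, 17:45-18:30.
Dmitri ∩ Vera ∩ Ugo: 11:00-11:45, 14:00-14:45.
Dmitri ∩ Vera ∩ Ugo ∩ Freya: 11:00-11:30, 14:00-14:45.
Dmitri ∩ Vera ∩ Ugo ∩ Freya ∩ Quinn: 11:00-11:30, 14:00-14:45.
Dmitri ∩ Vera ∩ Ugo ∩ Freya ∩ Quinn ∩ Kira: 11:00-11:30, 14:00-14:15.
Those are the intersection windows.
Summing the common windows: 30 + 15 = 45 minutes.

45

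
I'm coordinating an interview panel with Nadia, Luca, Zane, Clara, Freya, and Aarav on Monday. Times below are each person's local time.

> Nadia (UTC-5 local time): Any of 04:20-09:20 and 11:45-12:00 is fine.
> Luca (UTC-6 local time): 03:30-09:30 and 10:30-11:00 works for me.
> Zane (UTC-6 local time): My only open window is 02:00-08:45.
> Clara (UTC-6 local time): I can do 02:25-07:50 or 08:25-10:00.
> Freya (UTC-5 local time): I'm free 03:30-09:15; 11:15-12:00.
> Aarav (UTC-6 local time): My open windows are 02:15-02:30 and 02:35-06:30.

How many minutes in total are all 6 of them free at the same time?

180

Nadia in UTC: 09:20-14:20, 16:45-17:00 (add 5h to convert from UTC-5).
Luca in UTC: 09:30-15:30, 16:30-17:00 (add 6h to convert from UTC-6).
Zane in UTC: 08:00-14:45 (add 6h to convert from UTC-6).
Clara in UTC: 08:25-13:50, 14:25-16:00 (add 6h to convert from UTC-6).
Freya in UTC: 08:30-14:15, 16:15-17:00 (add 5h to convert from UTC-5).
Aarav in UTC: 08:15-08:30, 08:35-12:30 (add 6h to convert from UTC-6).
Nadia ∩ Luca: 09:30-14:20, 16:45-17:00.
Nadia ∩ Luca ∩ Zane: 09:30-14:20.
Nadia ∩ Luca ∩ Zane ∩ Clara: 09:30-13:50.
Nadia ∩ Luca ∩ Zane ∩ Clara ∩ Freya: 09:30-13:50.
Nadia ∩ Luca ∩ Zane ∩ Clara ∩ Freya ∩ Aarav: 09:30-12:30.
That's a single block of 180 minutes.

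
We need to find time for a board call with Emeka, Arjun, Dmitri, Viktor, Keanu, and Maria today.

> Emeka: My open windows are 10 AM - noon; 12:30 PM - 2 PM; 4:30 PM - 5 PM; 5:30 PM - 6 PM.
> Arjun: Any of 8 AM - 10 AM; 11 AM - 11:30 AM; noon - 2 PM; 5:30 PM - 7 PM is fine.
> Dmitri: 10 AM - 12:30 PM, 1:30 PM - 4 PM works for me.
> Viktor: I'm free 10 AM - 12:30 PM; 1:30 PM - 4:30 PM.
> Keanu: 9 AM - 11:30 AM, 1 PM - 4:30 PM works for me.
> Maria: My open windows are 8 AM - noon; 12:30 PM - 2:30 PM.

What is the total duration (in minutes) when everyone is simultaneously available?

Emeka ∩ Arjun: 11:00-11:30, 12:30-14:00, 17:30-18:00.
Emeka ∩ Arjun ∩ Dmitri: 11:00-11:30, 13:30-14:00.
Emeka ∩ Arjun ∩ Dmitri ∩ Viktor: 11:00-11:30, 13:30-14:00.
Emeka ∩ Arjun ∩ Dmitri ∩ Viktor ∩ Keanu: 11:00-11:30, 13:30-14:00.
Emeka ∩ Arjun ∩ Dmitri ∩ Viktor ∩ Keanu ∩ Maria: 11:00-11:30, 13:30-14:00.
Summing the common windows: 30 + 30 = 60 minutes.

60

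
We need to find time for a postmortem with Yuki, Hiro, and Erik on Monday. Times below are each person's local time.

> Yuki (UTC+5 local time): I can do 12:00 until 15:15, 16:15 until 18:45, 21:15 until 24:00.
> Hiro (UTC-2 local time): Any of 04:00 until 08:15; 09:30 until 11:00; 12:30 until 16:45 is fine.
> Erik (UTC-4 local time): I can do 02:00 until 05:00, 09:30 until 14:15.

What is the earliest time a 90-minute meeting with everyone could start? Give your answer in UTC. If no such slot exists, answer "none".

Yuki in UTC: 07:00-10:15, 11:15-13:45, 16:15-19:00 (subtract 5h to convert from UTC+5).
Hiro in UTC: 06:00-10:15, 11:30-13:00, 14:30-18:45 (add 2h to convert from UTC-2).
Erik in UTC: 06:00-09:00, 13:30-18:15 (add 4h to convert from UTC-4).
Yuki ∩ Hiro: 07:00-10:15, 11:30-13:00, 16:15-18:45.
Yuki ∩ Hiro ∩ Erik: 07:00-09:00, 16:15-18:15.
Those are the intersection windows.
The first common window of at least 90 minutes is 07:00-09:00, so the earliest start is 07:00.

07:00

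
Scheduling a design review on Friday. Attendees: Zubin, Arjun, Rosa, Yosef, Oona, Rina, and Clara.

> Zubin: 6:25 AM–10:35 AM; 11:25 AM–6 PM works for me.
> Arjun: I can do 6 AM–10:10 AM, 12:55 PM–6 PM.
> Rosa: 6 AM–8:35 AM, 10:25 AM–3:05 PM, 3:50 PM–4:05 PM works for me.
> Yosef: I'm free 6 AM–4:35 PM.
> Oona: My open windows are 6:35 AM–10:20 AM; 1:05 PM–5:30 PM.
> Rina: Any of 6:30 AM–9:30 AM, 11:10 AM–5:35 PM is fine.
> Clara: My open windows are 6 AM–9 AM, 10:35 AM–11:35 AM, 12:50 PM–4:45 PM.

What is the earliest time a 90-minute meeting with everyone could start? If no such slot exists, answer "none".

06:35

Zubin ∩ Arjun: 06:25-10:10, 12:55-18:00.
Zubin ∩ Arjun ∩ Rosa: 06:25-08:35, 12:55-15:05, 15:50-16:05.
Zubin ∩ Arjun ∩ Rosa ∩ Yosef: 06:25-08:35, 12:55-15:05, 15:50-16:05.
Zubin ∩ Arjun ∩ Rosa ∩ Yosef ∩ Oona: 06:35-08:35, 13:05-15:05, 15:50-16:05.
Zubin ∩ Arjun ∩ Rosa ∩ Yosef ∩ Oona ∩ Rina: 06:35-08:35, 13:05-15:05, 15:50-16:05.
Zubin ∩ Arjun ∩ Rosa ∩ Yosef ∩ Oona ∩ Rina ∩ Clara: 06:35-08:35, 13:05-15:05, 15:50-16:05.
So the common availability across everyone is 06:35-08:35, 13:05-15:05, 15:50-16:05.
The first common window of at least 90 minutes is 06:35-08:35, so the earliest start is 06:35.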